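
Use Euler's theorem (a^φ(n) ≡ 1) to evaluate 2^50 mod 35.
By Euler: 2^{24} ≡ 1 (mod 35) since gcd(2, 35) = 1. 50 = 2×24 + 2. So 2^{50} ≡ 2^{2} ≡ 4 (mod 35)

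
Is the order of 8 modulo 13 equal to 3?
No, the actual order is 4, not 3.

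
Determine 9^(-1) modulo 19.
9^(-1) ≡ 17 (mod 19). Verification: 9 × 17 = 153 ≡ 1 (mod 19)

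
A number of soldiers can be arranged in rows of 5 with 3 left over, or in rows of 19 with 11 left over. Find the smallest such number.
M = 5 × 19 = 95. M₁ = 19, y₁ ≡ 4 (mod 5). M₂ = 5, y₂ ≡ 4 (mod 19). x = 3×19×4 + 11×5×4 ≡ 68 (mod 95). The smallest positive such number is 68.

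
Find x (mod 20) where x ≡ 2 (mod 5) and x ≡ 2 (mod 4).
M = 5 × 4 = 20. M₁ = 4, y₁ ≡ 4 (mod 5). M₂ = 5, y₂ ≡ 1 (mod 4). x = 2×4×4 + 2×5×1 ≡ 2 (mod 20)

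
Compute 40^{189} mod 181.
35

Using successive squaring:
Binary expansion of 189: 10111101
Powers of 40 mod 181 (each is the square of the previous):
  40^1 ≡ 40 (mod 181)
  40^2 ≡ 40² = 1600 ≡ 152 (mod 181)
  40^4 ≡ 152² = 23104 ≡ 117 (mod 181)
  40^8 ≡ 117² = 13689 ≡ 114 (mod 181)
  40^16 ≡ 114² = 12996 ≡ 145 (mod 181)
  40^32 ≡ 145² = 21025 ≡ 29 (mod 181)
  40^64 ≡ 29² = 841 ≡ 117 (mod 181)
  40^128 ≡ 117² = 13689 ≡ 114 (mod 181)
189 = 128 + 32 + 16 + 8 + 4 + 1, so 40^189 = 40^128 × 40^32 × 40^16 × 40^8 × 40^4 × 40^1 ≡ 114 × 29 × 145 × 114 × 117 × 40 (mod 181)
Multiplying step by step:
  114 × 29 = 3306 ≡ 48 (mod 181)
  48 × 145 = 6960 ≡ 82 (mod 181)
  82 × 114 = 9348 ≡ 117 (mod 181)
  117 × 117 = 13689 ≡ 114 (mod 181)
  114 × 40 = 4560 ≡ 35 (mod 181)
Result: 40^189 ≡ 35 (mod 181)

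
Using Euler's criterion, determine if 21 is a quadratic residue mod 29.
By Euler's criterion: 21^{14} ≡ 28 (mod 29). Since this equals -1 (≡ 28), 21 is not a QR.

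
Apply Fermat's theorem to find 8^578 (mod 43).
By Fermat: 8^{42} ≡ 1 (mod 43). 578 ≡ 32 (mod 42). So 8^{578} ≡ 8^{32} ≡ 11 (mod 43)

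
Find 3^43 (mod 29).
Using Fermat: 3^{28} ≡ 1 (mod 29). 43 ≡ 15 (mod 28). So 3^{43} ≡ 3^{15} ≡ 26 (mod 29)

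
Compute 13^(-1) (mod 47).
13^(-1) ≡ 29 (mod 47). Verification: 13 × 29 = 377 ≡ 1 (mod 47)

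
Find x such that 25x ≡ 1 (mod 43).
25^(-1) ≡ 31 (mod 43). Verification: 25 × 31 = 775 ≡ 1 (mod 43)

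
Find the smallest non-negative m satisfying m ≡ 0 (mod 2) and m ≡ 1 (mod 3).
M = 2 × 3 = 6. M₁ = 3, y₁ ≡ 1 (mod 2). M₂ = 2, y₂ ≡ 2 (mod 3). m = 0×3×1 + 1×2×2 ≡ 4 (mod 6)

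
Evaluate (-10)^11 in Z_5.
Using repeated squaring. (-10) ≡ 0 (mod 5). 11 = 8 + 2 + 1 (binary 1011). Repeated squaring mod 5: 0^1 ≡ 0; 0^2 ≡ 0² = 0 ≡ 0; 0^4 ≡ 0² = 0 ≡ 0; 0^8 ≡ 0² = 0 ≡ 0. Multiply: (-10)^11 ≡ 0^8 × 0^2 × 0^1 ≡ 0 × 0 × 0 (mod 5): 0 × 0 = 0 ≡ 0; 0 × 0 = 0 ≡ 0. So (-10)^11 ≡ 0 (mod 5).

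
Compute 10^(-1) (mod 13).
4

Using Extended Euclidean Algorithm:
gcd(10, 13) = 1
Bezout coefficients: 10 × 4 + 13 × -3 = 1
So 10 × 4 ≡ 1 (mod 13)
The inverse is 4 mod 13 = 4
Verification: 10 × 4 = 40 = 3 × 13 + 1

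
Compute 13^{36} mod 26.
13

Using successive squaring:
Binary expansion of 36: 100100
Powers of 13 mod 26 (each is the square of the previous):
  13^1 ≡ 13 (mod 26)
  13^2 ≡ 13² = 169 ≡ 13 (mod 26)
  13^4 ≡ 13² = 169 ≡ 13 (mod 26)
  13^8 ≡ 13² = 169 ≡ 13 (mod 26)
  13^16 ≡ 13² = 169 ≡ 13 (mod 26)
  13^32 ≡ 13² = 169 ≡ 13 (mod 26)
36 = 32 + 4, so 13^36 = 13^32 × 13^4 ≡ 13 × 13 (mod 26)
Multiplying step by step:
  13 × 13 = 169 ≡ 13 (mod 26)
Result: 13^36 ≡ 13 (mod 26)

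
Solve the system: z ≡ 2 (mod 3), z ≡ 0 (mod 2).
M = 3 × 2 = 6. M₁ = 2, y₁ ≡ 2 (mod 3). M₂ = 3, y₂ ≡ 1 (mod 2). z = 2×2×2 + 0×3×1 ≡ 2 (mod 6)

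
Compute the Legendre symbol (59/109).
(59/109) = 59^{54} mod 109 = -1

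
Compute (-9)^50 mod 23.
Using Fermat: (-9)^{22} ≡ 1 (mod 23). 50 ≡ 6 (mod 22). So (-9)^{50} ≡ (-9)^{6} ≡ 3 (mod 23)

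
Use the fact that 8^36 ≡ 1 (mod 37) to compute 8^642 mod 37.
By Fermat: 8^{36} ≡ 1 (mod 37). 642 ≡ 30 (mod 36). So 8^{642} ≡ 8^{30} ≡ 36 (mod 37)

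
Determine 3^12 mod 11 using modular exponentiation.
Using Fermat: 3^{10} ≡ 1 (mod 11). 12 ≡ 2 (mod 10). So 3^{12} ≡ 3^{2} ≡ 9 (mod 11)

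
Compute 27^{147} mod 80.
3

Using successive squaring:
Binary expansion of 147: 10010011
Powers of 27 mod 80 (each is the square of the previous):
  27^1 ≡ 27 (mod 80)
  27^2 ≡ 27² = 729 ≡ 9 (mod 80)
  27^4 ≡ 9² = 81 ≡ 1 (mod 80)
  27^8 ≡ 1² = 1 ≡ 1 (mod 80)
  27^16 ≡ 1² = 1 ≡ 1 (mod 80)
  27^32 ≡ 1² = 1 ≡ 1 (mod 80)
  27^64 ≡ 1² = 1 ≡ 1 (mod 80)
  27^128 ≡ 1² = 1 ≡ 1 (mod 80)
147 = 128 + 16 + 2 + 1, so 27^147 = 27^128 × 27^16 × 27^2 × 27^1 ≡ 1 × 1 × 9 × 27 (mod 80)
Multiplying step by step:
  1 × 1 = 1 ≡ 1 (mod 80)
  1 × 9 = 9 ≡ 9 (mod 80)
  9 × 27 = 243 ≡ 3 (mod 80)
Result: 27^147 ≡ 3 (mod 80)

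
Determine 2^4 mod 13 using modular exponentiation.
4 = 4 (binary 100). Repeated squaring mod 13: 2^1 ≡ 2; 2^2 ≡ 2² = 4 ≡ 4; 2^4 ≡ 4² = 16 ≡ 3. So 2^4 ≡ 3 (mod 13).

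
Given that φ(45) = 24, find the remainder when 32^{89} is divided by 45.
By Euler: 32^{24} ≡ 1 (mod 45) since gcd(32, 45) = 1. 89 = 3×24 + 17. So 32^{89} ≡ 32^{17} ≡ 2 (mod 45)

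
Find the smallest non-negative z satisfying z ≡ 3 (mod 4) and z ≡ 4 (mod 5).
M = 4 × 5 = 20. M₁ = 5, y₁ ≡ 1 (mod 4). M₂ = 4, y₂ ≡ 4 (mod 5). z = 3×5×1 + 4×4×4 ≡ 19 (mod 20)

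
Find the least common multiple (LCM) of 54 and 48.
432

First find GCD(54, 48) using the Euclidean algorithm:
54 = 1 × 48 + 6
48 = 8 × 6 + 0
GCD(54, 48) = 6

LCM formula: LCM(a, b) = (a × b) / GCD(a, b)
LCM(54, 48) = (54 × 48) / 6
LCM(54, 48) = 2592 / 6
LCM(54, 48) = 432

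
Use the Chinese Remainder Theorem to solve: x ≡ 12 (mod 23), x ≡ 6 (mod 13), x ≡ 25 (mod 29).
1852

Using the Chinese Remainder Theorem:
M = product of moduli = 8671
For equation 1: M_1 = 377, 377 ≡ 9 (mod 23), inverse of 377 mod 23 is 18 (check: 9 × 18 = 162 ≡ 1 (mod 23))
For equation 2: M_2 = 667, 667 ≡ 4 (mod 13), inverse of 667 mod 13 is 10 (check: 4 × 10 = 40 ≡ 1 (mod 13))
For equation 3: M_3 = 299, 299 ≡ 9 (mod 29), inverse of 299 mod 29 is 13 (check: 9 × 13 = 117 ≡ 1 (mod 29))
Combine: x ≡ Σ r_i×M_i×(M_i⁻¹ mod m_i) = 12×377×18 + 6×667×10 + 25×299×13 = 81432 + 40020 + 97175 = 218627
218627 mod 8671 = 1852
x ≡ 1852 (mod 8671)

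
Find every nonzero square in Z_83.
QRs mod 83: {1, 3, 4, 7, 9, 10, 11, 12, 16, 17, 21, 23, 25, 26, 27, 28, 29, 30, 31, 33, 36, 37, 38, 40, 41, 44, 48, 49, 51, 59, 61, 63, 64, 65, 68, 69, 70, 75, 77, 78, 81}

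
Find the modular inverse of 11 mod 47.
11^(-1) ≡ 30 (mod 47). Verification: 11 × 30 = 330 ≡ 1 (mod 47)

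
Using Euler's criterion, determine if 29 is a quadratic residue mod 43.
By Euler's criterion: 29^{21} ≡ 42 (mod 43). Since this equals -1 (≡ 42), 29 is not a QR.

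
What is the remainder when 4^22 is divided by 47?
Using repeated squaring. 22 = 16 + 4 + 2 (binary 10110). Repeated squaring mod 47: 4^1 ≡ 4; 4^2 ≡ 4² = 16 ≡ 16; 4^4 ≡ 16² = 256 ≡ 21; 4^8 ≡ 21² = 441 ≡ 18; 4^16 ≡ 18² = 324 ≡ 42. Multiply: 4^22 = 4^16 × 4^4 × 4^2 ≡ 42 × 21 × 16 (mod 47): 42 × 21 = 882 ≡ 36; 36 × 16 = 576 ≡ 12. So 4^22 ≡ 12 (mod 47).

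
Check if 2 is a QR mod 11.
By Euler's criterion: 2^{5} ≡ 10 (mod 11). Since this equals -1 (≡ 10), 2 is not a QR.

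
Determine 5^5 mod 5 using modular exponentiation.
5 ≡ 0 (mod 5). 5 = 4 + 1 (binary 101). Repeated squaring mod 5: 0^1 ≡ 0; 0^2 ≡ 0² = 0 ≡ 0; 0^4 ≡ 0² = 0 ≡ 0. Multiply: 5^5 ≡ 0^4 × 0^1 ≡ 0 × 0 (mod 5): 0 × 0 = 0 ≡ 0. So 5^5 ≡ 0 (mod 5).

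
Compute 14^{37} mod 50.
4

Using successive squaring:
Binary expansion of 37: 100101
Powers of 14 mod 50 (each is the square of the previous):
  14^1 ≡ 14 (mod 50)
  14^2 ≡ 14² = 196 ≡ 46 (mod 50)
  14^4 ≡ 46² = 2116 ≡ 16 (mod 50)
  14^8 ≡ 16² = 256 ≡ 6 (mod 50)
  14^16 ≡ 6² = 36 ≡ 36 (mod 50)
  14^32 ≡ 36² = 1296 ≡ 46 (mod 50)
37 = 32 + 4 + 1, so 14^37 = 14^32 × 14^4 × 14^1 ≡ 46 × 16 × 14 (mod 50)
Multiplying step by step:
  46 × 16 = 736 ≡ 36 (mod 50)
  36 × 14 = 504 ≡ 4 (mod 50)
Result: 14^37 ≡ 4 (mod 50)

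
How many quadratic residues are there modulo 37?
For prime 37, there are (p-1)/2 = (37-1)/2 = 18 quadratic residues (excluding 0).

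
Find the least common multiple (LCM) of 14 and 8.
56

First find GCD(14, 8) using the Euclidean algorithm:
14 = 1 × 8 + 6
8 = 1 × 6 + 2
6 = 3 × 2 + 0
GCD(14, 8) = 2

LCM formula: LCM(a, b) = (a × b) / GCD(a, b)
LCM(14, 8) = (14 × 8) / 2
LCM(14, 8) = 112 / 2
LCM(14, 8) = 56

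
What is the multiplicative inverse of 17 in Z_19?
9

Using Extended Euclidean Algorithm:
gcd(17, 19) = 1
Bezout coefficients: 17 × 9 + 19 × -8 = 1
So 17 × 9 ≡ 1 (mod 19)
The inverse is 9 mod 19 = 9
Verification: 17 × 9 = 153 = 8 × 19 + 1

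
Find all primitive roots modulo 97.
Primitive roots mod 97: {5, 7, 10, 13, 14, 15, 17, 21, 23, 26, 29, 37, 38, 39, 40, 41, 56, 57, 58, 59, 60, 68, 71, 74, 76, 80, 82, 83, 84, 87, 90, 92}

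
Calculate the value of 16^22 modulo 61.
Using repeated squaring. 22 = 16 + 4 + 2 (binary 10110). Repeated squaring mod 61: 16^1 ≡ 16; 16^2 ≡ 16² = 256 ≡ 12; 16^4 ≡ 12² = 144 ≡ 22; 16^8 ≡ 22² = 484 ≡ 57; 16^16 ≡ 57² = 3249 ≡ 16. Multiply: 16^22 = 16^16 × 16^4 × 16^2 ≡ 16 × 22 × 12 (mod 61): 16 × 22 = 352 ≡ 47; 47 × 12 = 564 ≡ 15. So 16^22 ≡ 15 (mod 61).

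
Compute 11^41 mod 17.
Using Fermat: 11^{16} ≡ 1 (mod 17). 41 ≡ 9 (mod 16). So 11^{41} ≡ 11^{9} ≡ 6 (mod 17)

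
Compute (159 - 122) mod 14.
9

(159 - 122) = 37
37 mod 14 = 9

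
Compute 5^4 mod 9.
4 = 4 (binary 100). Repeated squaring mod 9: 5^1 ≡ 5; 5^2 ≡ 5² = 25 ≡ 7; 5^4 ≡ 7² = 49 ≡ 4. So 5^4 ≡ 4 (mod 9).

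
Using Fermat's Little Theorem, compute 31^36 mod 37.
By Fermat's Little Theorem, 31^{36} ≡ 1 (mod 37) since 37 is prime and gcd(31, 37) = 1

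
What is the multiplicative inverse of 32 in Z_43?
32^(-1) ≡ 39 (mod 43). Verification: 32 × 39 = 1248 ≡ 1 (mod 43)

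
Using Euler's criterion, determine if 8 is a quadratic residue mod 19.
By Euler's criterion: 8^{9} ≡ 18 (mod 19). Since this equals -1 (≡ 18), 8 is not a QR.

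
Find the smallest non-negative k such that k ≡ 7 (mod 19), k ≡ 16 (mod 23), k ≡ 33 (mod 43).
2914

Using the Chinese Remainder Theorem:
M = product of moduli = 18791
For equation 1: M_1 = 989, 989 ≡ 1 (mod 19), inverse of 989 mod 19 is 1 (check: 1 × 1 = 1 ≡ 1 (mod 19))
For equation 2: M_2 = 817, 817 ≡ 12 (mod 23), inverse of 817 mod 23 is 2 (check: 12 × 2 = 24 ≡ 1 (mod 23))
For equation 3: M_3 = 437, 437 ≡ 7 (mod 43), inverse of 437 mod 43 is 37 (check: 7 × 37 = 259 ≡ 1 (mod 43))
Combine: k ≡ Σ r_i×M_i×(M_i⁻¹ mod m_i) = 7×989×1 + 16×817×2 + 33×437×37 = 6923 + 26144 + 533577 = 566644
566644 mod 18791 = 2914
k ≡ 2914 (mod 18791)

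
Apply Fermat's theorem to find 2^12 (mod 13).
By Fermat's Little Theorem, 2^{12} ≡ 1 (mod 13) since 13 is prime and gcd(2, 13) = 1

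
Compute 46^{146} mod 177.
46

Using successive squaring:
Binary expansion of 146: 10010010
Powers of 46 mod 177 (each is the square of the previous):
  46^1 ≡ 46 (mod 177)
  46^2 ≡ 46² = 2116 ≡ 169 (mod 177)
  46^4 ≡ 169² = 28561 ≡ 64 (mod 177)
  46^8 ≡ 64² = 4096 ≡ 25 (mod 177)
  46^16 ≡ 25² = 625 ≡ 94 (mod 177)
  46^32 ≡ 94² = 8836 ≡ 163 (mod 177)
  46^64 ≡ 163² = 26569 ≡ 19 (mod 177)
  46^128 ≡ 19² = 361 ≡ 7 (mod 177)
146 = 128 + 16 + 2, so 46^146 = 46^128 × 46^16 × 46^2 ≡ 7 × 94 × 169 (mod 177)
Multiplying step by step:
  7 × 94 = 658 ≡ 127 (mod 177)
  127 × 169 = 21463 ≡ 46 (mod 177)
Result: 46^146 ≡ 46 (mod 177)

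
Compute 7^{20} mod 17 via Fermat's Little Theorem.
4

By Fermat's Little Theorem, a^(p-1) ≡ 1 (mod p) for prime p and gcd(a, p) = 1
Here p = 17, so 7^16 ≡ 1 (mod 17)
We can reduce the exponent: 20 mod 16 = 4
So 7^20 ≡ 7^4 (mod 17)
Computing: 7^4 mod 17 = 4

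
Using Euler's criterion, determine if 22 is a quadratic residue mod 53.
By Euler's criterion: 22^{26} ≡ 52 (mod 53). Since this equals -1 (≡ 52), 22 is not a QR.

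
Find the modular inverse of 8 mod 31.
8^(-1) ≡ 4 (mod 31). Verification: 8 × 4 = 32 ≡ 1 (mod 31)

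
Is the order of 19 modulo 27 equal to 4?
No, the actual order is 3, not 4.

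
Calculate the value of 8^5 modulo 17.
5 = 4 + 1 (binary 101). Repeated squaring mod 17: 8^1 ≡ 8; 8^2 ≡ 8² = 64 ≡ 13; 8^4 ≡ 13² = 169 ≡ 16. Multiply: 8^5 = 8^4 × 8^1 ≡ 16 × 8 (mod 17): 16 × 8 = 128 ≡ 9. So 8^5 ≡ 9 (mod 17).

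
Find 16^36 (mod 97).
Using repeated squaring. 36 = 32 + 4 (binary 100100). Repeated squaring mod 97: 16^1 ≡ 16; 16^2 ≡ 16² = 256 ≡ 62; 16^4 ≡ 62² = 3844 ≡ 61; 16^8 ≡ 61² = 3721 ≡ 35; 16^16 ≡ 35² = 1225 ≡ 61; 16^32 ≡ 61² = 3721 ≡ 35. Multiply: 16^36 = 16^32 × 16^4 ≡ 35 × 61 (mod 97): 35 × 61 = 2135 ≡ 1. So 16^36 ≡ 1 (mod 97).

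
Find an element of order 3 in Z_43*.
6 has order 3 mod 43 since 6^{3} ≡ 1 (mod 43) and no smaller power works.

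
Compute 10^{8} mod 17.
16

Using successive squaring:
Binary expansion of 8: 1000
Powers of 10 mod 17 (each is the square of the previous):
  10^1 ≡ 10 (mod 17)
  10^2 ≡ 10² = 100 ≡ 15 (mod 17)
  10^4 ≡ 15² = 225 ≡ 4 (mod 17)
  10^8 ≡ 4² = 16 ≡ 16 (mod 17)
8 is a power of 2, so 10^8 is the last square: ≡ 16 (mod 17)
Result: 10^8 ≡ 16 (mod 17)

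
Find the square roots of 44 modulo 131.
The square roots of 44 mod 131 are 100 and 31. Verify: 100² = 10000 ≡ 44 (mod 131)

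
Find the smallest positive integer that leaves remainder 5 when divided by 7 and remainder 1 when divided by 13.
M = 7 × 13 = 91. M₁ = 13, y₁ ≡ 6 (mod 7). M₂ = 7, y₂ ≡ 2 (mod 13). m = 5×13×6 + 1×7×2 ≡ 40 (mod 91). The smallest positive such number is 40.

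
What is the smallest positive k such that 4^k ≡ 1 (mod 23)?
Powers of 4 mod 23: 4^1≡4, 4^2≡16, 4^3≡18, 4^4≡3, 4^5≡12, 4^6≡2, 4^7≡8, 4^8≡9, 4^9≡13, 4^10≡6, 4^11≡1. Order = 11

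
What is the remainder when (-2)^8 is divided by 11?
(-2) ≡ 9 (mod 11). 8 = 8 (binary 1000). Repeated squaring mod 11: 9^1 ≡ 9; 9^2 ≡ 9² = 81 ≡ 4; 9^4 ≡ 4² = 16 ≡ 5; 9^8 ≡ 5² = 25 ≡ 3. So (-2)^8 ≡ 3 (mod 11).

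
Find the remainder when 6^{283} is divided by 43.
By Fermat: 6^{42} ≡ 1 (mod 43). 283 = 6×42 + 31. So 6^{283} ≡ 6^{31} ≡ 6 (mod 43)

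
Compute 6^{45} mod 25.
1

Using successive squaring:
Binary expansion of 45: 101101
Powers of 6 mod 25 (each is the square of the previous):
  6^1 ≡ 6 (mod 25)
  6^2 ≡ 6² = 36 ≡ 11 (mod 25)
  6^4 ≡ 11² = 121 ≡ 21 (mod 25)
  6^8 ≡ 21² = 441 ≡ 16 (mod 25)
  6^16 ≡ 16² = 256 ≡ 6 (mod 25)
  6^32 ≡ 6² = 36 ≡ 11 (mod 25)
45 = 32 + 8 + 4 + 1, so 6^45 = 6^32 × 6^8 × 6^4 × 6^1 ≡ 11 × 16 × 21 × 6 (mod 25)
Multiplying step by step:
  11 × 16 = 176 ≡ 1 (mod 25)
  1 × 21 = 21 ≡ 21 (mod 25)
  21 × 6 = 126 ≡ 1 (mod 25)
Result: 6^45 ≡ 1 (mod 25)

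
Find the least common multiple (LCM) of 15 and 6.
30

First find GCD(15, 6) using the Euclidean algorithm:
15 = 2 × 6 + 3
6 = 2 × 3 + 0
GCD(15, 6) = 3

LCM formula: LCM(a, b) = (a × b) / GCD(a, b)
LCM(15, 6) = (15 × 6) / 3
LCM(15, 6) = 90 / 3
LCM(15, 6) = 30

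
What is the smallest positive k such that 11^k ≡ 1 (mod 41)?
Powers of 11 mod 41: 11^1≡11, 11^2≡39, 11^3≡19, 11^4≡4, 11^5≡3, 11^6≡33, 11^7≡35, 11^8≡16, 11^9≡12, 11^10≡9, 11^11≡17, 11^12≡23, 11^13≡7, 11^14≡36, 11^15≡27, 11^16≡10, 11^17≡28, 11^18≡21, 11^19≡26, 11^20≡40, 11^21≡30, 11^22≡2, 11^23≡22, 11^24≡37, 11^25≡38, 11^26≡8, 11^27≡6, 11^28≡25, 11^29≡29, 11^30≡32, 11^31≡24, 11^32≡18, 11^33≡34, 11^34≡5, 11^35≡14, 11^36≡31, 11^37≡13, 11^38≡20, 11^39≡15, 11^40≡1. Order = 40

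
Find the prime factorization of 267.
3 × 89

Divide by primes starting from smallest:
267 ÷ 3 = 89
89 ÷ 89 = 1

267 = 3 × 89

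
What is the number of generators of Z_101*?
Number of primitive roots mod 101 = φ(100) = 40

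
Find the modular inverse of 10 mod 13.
10^(-1) ≡ 4 (mod 13). Verification: 10 × 4 = 40 ≡ 1 (mod 13)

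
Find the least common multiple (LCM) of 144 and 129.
6192

First find GCD(144, 129) using the Euclidean algorithm:
144 = 1 × 129 + 15
129 = 8 × 15 + 9
15 = 1 × 9 + 6
9 = 1 × 6 + 3
6 = 2 × 3 + 0
GCD(144, 129) = 3

LCM formula: LCM(a, b) = (a × b) / GCD(a, b)
LCM(144, 129) = (144 × 129) / 3
LCM(144, 129) = 18576 / 3
LCM(144, 129) = 6192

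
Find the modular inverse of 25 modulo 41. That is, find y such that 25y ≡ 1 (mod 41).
23

Using Extended Euclidean Algorithm:
gcd(25, 41) = 1
Bezout coefficients: 25 × -18 + 41 × 11 = 1
So 25 × -18 ≡ 1 (mod 41)
The inverse is -18 mod 41 = 23
Verification: 25 × 23 = 575 = 14 × 41 + 1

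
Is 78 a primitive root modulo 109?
p - 1 = 108 has prime divisors 2, 3. Check 78^(108/q) mod 109 for each: 78^(108/2) = 78^54 ≡ 1, 78^(108/3) = 78^36 ≡ 45 (mod 109). Since 78^54 ≡ 1 (mod 109), the order of 78 divides 54 (in fact the order is 27) ≠ 108, so it is not a primitive root.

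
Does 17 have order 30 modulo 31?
p - 1 = 30 has prime divisors 2, 3, 5. Check 17^(30/q) mod 31 for each: 17^(30/2) = 17^15 ≡ 30, 17^(30/3) = 17^10 ≡ 25, 17^(30/5) = 17^6 ≡ 8 (mod 31). None of these is 1, so 17 has order 30 = φ(31), so it is a primitive root mod 31.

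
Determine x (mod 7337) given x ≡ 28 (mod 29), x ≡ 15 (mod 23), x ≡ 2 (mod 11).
4523

Using the Chinese Remainder Theorem:
M = product of moduli = 7337
For equation 1: M_1 = 253, 253 ≡ 21 (mod 29), inverse of 253 mod 29 is 18 (check: 21 × 18 = 378 ≡ 1 (mod 29))
For equation 2: M_2 = 319, 319 ≡ 20 (mod 23), inverse of 319 mod 23 is 15 (check: 20 × 15 = 300 ≡ 1 (mod 23))
For equation 3: M_3 = 667, 667 ≡ 7 (mod 11), inverse of 667 mod 11 is 8 (check: 7 × 8 = 56 ≡ 1 (mod 11))
Combine: x ≡ Σ r_i×M_i×(M_i⁻¹ mod m_i) = 28×253×18 + 15×319×15 + 2×667×8 = 127512 + 71775 + 10672 = 209959
209959 mod 7337 = 4523
x ≡ 4523 (mod 7337)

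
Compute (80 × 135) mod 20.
0

(80 × 135) = 10800
10800 mod 20 = 0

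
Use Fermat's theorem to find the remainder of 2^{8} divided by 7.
4

By Fermat's Little Theorem, a^(p-1) ≡ 1 (mod p) for prime p and gcd(a, p) = 1
Here p = 7, so 2^6 ≡ 1 (mod 7)
We can reduce the exponent: 8 mod 6 = 2
So 2^8 ≡ 2^2 (mod 7)
Computing: 2^2 mod 7 = 4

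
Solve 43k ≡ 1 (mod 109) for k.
43^(-1) ≡ 71 (mod 109). Verification: 43 × 71 = 3053 ≡ 1 (mod 109)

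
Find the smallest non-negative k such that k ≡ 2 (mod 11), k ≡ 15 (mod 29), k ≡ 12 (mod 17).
2103

Using the Chinese Remainder Theorem:
M = product of moduli = 5423
For equation 1: M_1 = 493, 493 ≡ 9 (mod 11), inverse of 493 mod 11 is 5 (check: 9 × 5 = 45 ≡ 1 (mod 11))
For equation 2: M_2 = 187, 187 ≡ 13 (mod 29), inverse of 187 mod 29 is 9 (check: 13 × 9 = 117 ≡ 1 (mod 29))
For equation 3: M_3 = 319, 319 ≡ 13 (mod 17), inverse of 319 mod 17 is 4 (check: 13 × 4 = 52 ≡ 1 (mod 17))
Combine: k ≡ Σ r_i×M_i×(M_i⁻¹ mod m_i) = 2×493×5 + 15×187×9 + 12×319×4 = 4930 + 25245 + 15312 = 45487
45487 mod 5423 = 2103
k ≡ 2103 (mod 5423)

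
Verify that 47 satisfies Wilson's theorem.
(46)! mod 47 = 46. Since this equals -1 (mod 47), Wilson confirms 47 is prime.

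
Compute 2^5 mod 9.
5 = 4 + 1 (binary 101). Repeated squaring mod 9: 2^1 ≡ 2; 2^2 ≡ 2² = 4 ≡ 4; 2^4 ≡ 4² = 16 ≡ 7. Multiply: 2^5 = 2^4 × 2^1 ≡ 7 × 2 (mod 9): 7 × 2 = 14 ≡ 5. So 2^5 ≡ 5 (mod 9).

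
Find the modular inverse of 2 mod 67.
2^(-1) ≡ 34 (mod 67). Verification: 2 × 34 = 68 ≡ 1 (mod 67)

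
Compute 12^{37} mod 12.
0

Using successive squaring:
Binary expansion of 37: 100101
Powers of 12 mod 12 (each is the square of the previous):
  12^1 ≡ 0 (mod 12)
  12^2 ≡ 0² = 0 ≡ 0 (mod 12)
  12^4 ≡ 0² = 0 ≡ 0 (mod 12)
  12^8 ≡ 0² = 0 ≡ 0 (mod 12)
  12^16 ≡ 0² = 0 ≡ 0 (mod 12)
  12^32 ≡ 0² = 0 ≡ 0 (mod 12)
37 = 32 + 4 + 1, so 12^37 = 12^32 × 12^4 × 12^1 ≡ 0 × 0 × 0 (mod 12)
Multiplying step by step:
  0 × 0 = 0 ≡ 0 (mod 12)
  0 × 0 = 0 ≡ 0 (mod 12)
Result: 12^37 ≡ 0 (mod 12)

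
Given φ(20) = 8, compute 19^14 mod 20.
By Euler: 19^{8} ≡ 1 (mod 20) since gcd(19, 20) = 1. 14 = 1×8 + 6. So 19^{14} ≡ 19^{6} ≡ 1 (mod 20)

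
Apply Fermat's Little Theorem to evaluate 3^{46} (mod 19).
16

By Fermat's Little Theorem, a^(p-1) ≡ 1 (mod p) for prime p and gcd(a, p) = 1
Here p = 19, so 3^18 ≡ 1 (mod 19)
We can reduce the exponent: 46 mod 18 = 10
So 3^46 ≡ 3^10 (mod 19)
Computing: 3^10 mod 19 = 16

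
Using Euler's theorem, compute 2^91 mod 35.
By Euler: 2^{24} ≡ 1 (mod 35) since gcd(2, 35) = 1. 91 = 3×24 + 19. So 2^{91} ≡ 2^{19} ≡ 23 (mod 35)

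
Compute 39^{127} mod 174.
135

Using successive squaring:
Binary expansion of 127: 1111111
Powers of 39 mod 174 (each is the square of the previous):
  39^1 ≡ 39 (mod 174)
  39^2 ≡ 39² = 1521 ≡ 129 (mod 174)
  39^4 ≡ 129² = 16641 ≡ 111 (mod 174)
  39^8 ≡ 111² = 12321 ≡ 141 (mod 174)
  39^16 ≡ 141² = 19881 ≡ 45 (mod 174)
  39^32 ≡ 45² = 2025 ≡ 111 (mod 174)
  39^64 ≡ 111² = 12321 ≡ 141 (mod 174)
127 = 64 + 32 + 16 + 8 + 4 + 2 + 1, so 39^127 = 39^64 × 39^32 × 39^16 × 39^8 × 39^4 × 39^2 × 39^1 ≡ 141 × 111 × 45 × 141 × 111 × 129 × 39 (mod 174)
Multiplying step by step:
  141 × 111 = 15651 ≡ 165 (mod 174)
  165 × 45 = 7425 ≡ 117 (mod 174)
  117 × 141 = 16497 ≡ 141 (mod 174)
  141 × 111 = 15651 ≡ 165 (mod 174)
  165 × 129 = 21285 ≡ 57 (mod 174)
  57 × 39 = 2223 ≡ 135 (mod 174)
Result: 39^127 ≡ 135 (mod 174)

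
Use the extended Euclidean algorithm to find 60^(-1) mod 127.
Extended GCD: 60(36) + 127(-17) = 1. So 60^(-1) ≡ 36 ≡ 36 (mod 127). Verify: 60 × 36 = 2160 ≡ 1 (mod 127)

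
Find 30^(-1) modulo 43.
33

Using Extended Euclidean Algorithm:
gcd(30, 43) = 1
Bezout coefficients: 30 × -10 + 43 × 7 = 1
So 30 × -10 ≡ 1 (mod 43)
The inverse is -10 mod 43 = 33
Verification: 30 × 33 = 990 = 23 × 43 + 1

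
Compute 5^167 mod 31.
Using Fermat: 5^{30} ≡ 1 (mod 31). 167 ≡ 17 (mod 30). So 5^{167} ≡ 5^{17} ≡ 25 (mod 31)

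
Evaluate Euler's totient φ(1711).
1624

Prime factorization: 1711 = 29 × 59
Using the formula φ(n) = n × Π(1 - 1/p) for each prime factor p:
φ(1711) = 1711 × (1 - 1/29) × (1 - 1/59)
φ(1711) = 1624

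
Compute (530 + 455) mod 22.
17

(530 + 455) = 985
985 mod 22 = 17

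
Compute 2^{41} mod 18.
14

Using successive squaring:
Binary expansion of 41: 101001
Powers of 2 mod 18 (each is the square of the previous):
  2^1 ≡ 2 (mod 18)
  2^2 ≡ 2² = 4 ≡ 4 (mod 18)
  2^4 ≡ 4² = 16 ≡ 16 (mod 18)
  2^8 ≡ 16² = 256 ≡ 4 (mod 18)
  2^16 ≡ 4² = 16 ≡ 16 (mod 18)
  2^32 ≡ 16² = 256 ≡ 4 (mod 18)
41 = 32 + 8 + 1, so 2^41 = 2^32 × 2^8 × 2^1 ≡ 4 × 4 × 2 (mod 18)
Multiplying step by step:
  4 × 4 = 16 ≡ 16 (mod 18)
  16 × 2 = 32 ≡ 14 (mod 18)
Result: 2^41 ≡ 14 (mod 18)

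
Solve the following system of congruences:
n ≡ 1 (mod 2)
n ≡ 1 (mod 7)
1

Using the Chinese Remainder Theorem:
M = product of moduli = 14
For equation 1: M_1 = 7, 7 ≡ 1 (mod 2), inverse of 7 mod 2 is 1 (check: 1 × 1 = 1 ≡ 1 (mod 2))
For equation 2: M_2 = 2, 2 ≡ 2 (mod 7), inverse of 2 mod 7 is 4 (check: 2 × 4 = 8 ≡ 1 (mod 7))
Combine: n ≡ Σ r_i×M_i×(M_i⁻¹ mod m_i) = 1×7×1 + 1×2×4 = 7 + 8 = 15
15 mod 14 = 1
n ≡ 1 (mod 14)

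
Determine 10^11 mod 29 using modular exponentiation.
Using repeated squaring. 11 = 8 + 2 + 1 (binary 1011). Repeated squaring mod 29: 10^1 ≡ 10; 10^2 ≡ 10² = 100 ≡ 13; 10^4 ≡ 13² = 169 ≡ 24; 10^8 ≡ 24² = 576 ≡ 25. Multiply: 10^11 = 10^8 × 10^2 × 10^1 ≡ 25 × 13 × 10 (mod 29): 25 × 13 = 325 ≡ 6; 6 × 10 = 60 ≡ 2. So 10^11 ≡ 2 (mod 29).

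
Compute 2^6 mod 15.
6 = 4 + 2 (binary 110). Repeated squaring mod 15: 2^1 ≡ 2; 2^2 ≡ 2² = 4 ≡ 4; 2^4 ≡ 4² = 16 ≡ 1. Multiply: 2^6 = 2^4 × 2^2 ≡ 1 × 4 (mod 15): 1 × 4 = 4 ≡ 4. So 2^6 ≡ 4 (mod 15).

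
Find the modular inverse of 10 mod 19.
10^(-1) ≡ 2 (mod 19). Verification: 10 × 2 = 20 ≡ 1 (mod 19)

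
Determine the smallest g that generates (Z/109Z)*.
6

A primitive root g modulo p has order p-1 = 108
Prime divisors of 108: [2, 3]
g is a primitive root iff g^(108/q) ≢ 1 (mod 109) for each prime divisor q
Testing small values:
  g = 2: 2^54 ≡ 108, 2^36 ≡ 1 (mod 109) → 2^36 ≡ 1, not primitive root
  g = 3: 3^54 ≡ 1, 3^36 ≡ 63 (mod 109) → 3^54 ≡ 1, not primitive root
  g = 4: 4^54 ≡ 1, 4^36 ≡ 1 (mod 109) → 4^54 ≡ 1, not primitive root
  g = 5: 5^54 ≡ 1, 5^36 ≡ 63 (mod 109) → 5^54 ≡ 1, not primitive root
  g = 6: 6^54 ≡ 108, 6^36 ≡ 63 (mod 109) → none is 1, primitive root!
The smallest primitive root is 6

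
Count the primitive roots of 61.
16

The number of primitive roots modulo p is φ(p-1) = φ(60)
φ(60) = 16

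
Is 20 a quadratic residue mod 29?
By Euler's criterion: 20^{14} ≡ 1 (mod 29). Since this equals 1, 20 is a QR.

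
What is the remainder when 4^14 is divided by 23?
Using repeated squaring. 14 = 8 + 4 + 2 (binary 1110). Repeated squaring mod 23: 4^1 ≡ 4; 4^2 ≡ 4² = 16 ≡ 16; 4^4 ≡ 16² = 256 ≡ 3; 4^8 ≡ 3² = 9 ≡ 9. Multiply: 4^14 = 4^8 × 4^4 × 4^2 ≡ 9 × 3 × 16 (mod 23): 9 × 3 = 27 ≡ 4; 4 × 16 = 64 ≡ 18. So 4^14 ≡ 18 (mod 23).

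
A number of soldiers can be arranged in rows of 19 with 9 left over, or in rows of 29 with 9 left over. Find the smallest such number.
M = 19 × 29 = 551. M₁ = 29, y₁ ≡ 2 (mod 19). M₂ = 19, y₂ ≡ 26 (mod 29). y = 9×29×2 + 9×19×26 ≡ 9 (mod 551). The smallest positive such number is 9.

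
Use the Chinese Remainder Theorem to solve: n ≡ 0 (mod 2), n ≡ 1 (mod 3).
4

Using the Chinese Remainder Theorem:
M = product of moduli = 6
For equation 1: M_1 = 3, 3 ≡ 1 (mod 2), inverse of 3 mod 2 is 1 (check: 1 × 1 = 1 ≡ 1 (mod 2))
For equation 2: M_2 = 2, 2 ≡ 2 (mod 3), inverse of 2 mod 3 is 2 (check: 2 × 2 = 4 ≡ 1 (mod 3))
Combine: n ≡ Σ r_i×M_i×(M_i⁻¹ mod m_i) = 0×3×1 + 1×2×2 = 0 + 4 = 4
4 mod 6 = 4
n ≡ 4 (mod 6)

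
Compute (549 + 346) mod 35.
20

(549 + 346) = 895
895 mod 35 = 20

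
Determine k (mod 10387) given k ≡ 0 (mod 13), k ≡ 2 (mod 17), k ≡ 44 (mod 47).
2535

Using the Chinese Remainder Theorem:
M = product of moduli = 10387
For equation 1: M_1 = 799, 799 ≡ 6 (mod 13), inverse of 799 mod 13 is 11 (check: 6 × 11 = 66 ≡ 1 (mod 13))
For equation 2: M_2 = 611, 611 ≡ 16 (mod 17), inverse of 611 mod 17 is 16 (check: 16 × 16 = 256 ≡ 1 (mod 17))
For equation 3: M_3 = 221, 221 ≡ 33 (mod 47), inverse of 221 mod 47 is 10 (check: 33 × 10 = 330 ≡ 1 (mod 47))
Combine: k ≡ Σ r_i×M_i×(M_i⁻¹ mod m_i) = 0×799×11 + 2×611×16 + 44×221×10 = 0 + 19552 + 97240 = 116792
116792 mod 10387 = 2535
k ≡ 2535 (mod 10387)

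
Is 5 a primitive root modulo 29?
No

To verify, check if 5^(28/q) ≢ 1 (mod 29) for each prime divisor q of 28
Divisors of 28 = 28: [1, 2, 4, 7, 14, 28]
  5^(28/2) = 5^14 ≡ 1 (mod 29)
  5^(28/7) = 5^4 ≡ 16 (mod 29)
Conclusion: 5 is not a primitive root modulo 29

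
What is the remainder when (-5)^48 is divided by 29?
Using Fermat: (-5)^{28} ≡ 1 (mod 29). 48 ≡ 20 (mod 28). So (-5)^{48} ≡ (-5)^{20} ≡ 23 (mod 29)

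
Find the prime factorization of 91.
7 × 13

Divide by primes starting from smallest:
91 ÷ 7 = 13
13 ÷ 13 = 1

91 = 7 × 13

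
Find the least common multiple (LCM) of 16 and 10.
80

First find GCD(16, 10) using the Euclidean algorithm:
16 = 1 × 10 + 6
10 = 1 × 6 + 4
6 = 1 × 4 + 2
4 = 2 × 2 + 0
GCD(16, 10) = 2

LCM formula: LCM(a, b) = (a × b) / GCD(a, b)
LCM(16, 10) = (16 × 10) / 2
LCM(16, 10) = 160 / 2
LCM(16, 10) = 80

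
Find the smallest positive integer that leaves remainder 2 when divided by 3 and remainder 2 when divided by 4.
M = 3 × 4 = 12. M₁ = 4, y₁ ≡ 1 (mod 3). M₂ = 3, y₂ ≡ 3 (mod 4). r = 2×4×1 + 2×3×3 ≡ 2 (mod 12). The smallest positive such number is 2.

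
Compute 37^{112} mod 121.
38

Using successive squaring:
Binary expansion of 112: 1110000
Powers of 37 mod 121 (each is the square of the previous):
  37^1 ≡ 37 (mod 121)
  37^2 ≡ 37² = 1369 ≡ 38 (mod 121)
  37^4 ≡ 38² = 1444 ≡ 113 (mod 121)
  37^8 ≡ 113² = 12769 ≡ 64 (mod 121)
  37^16 ≡ 64² = 4096 ≡ 103 (mod 121)
  37^32 ≡ 103² = 10609 ≡ 82 (mod 121)
  37^64 ≡ 82² = 6724 ≡ 69 (mod 121)
112 = 64 + 32 + 16, so 37^112 = 37^64 × 37^32 × 37^16 ≡ 69 × 82 × 103 (mod 121)
Multiplying step by step:
  69 × 82 = 5658 ≡ 92 (mod 121)
  92 × 103 = 9476 ≡ 38 (mod 121)
Result: 37^112 ≡ 38 (mod 121)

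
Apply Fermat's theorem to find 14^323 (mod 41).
By Fermat: 14^{40} ≡ 1 (mod 41). 323 ≡ 3 (mod 40). So 14^{323} ≡ 14^{3} ≡ 38 (mod 41)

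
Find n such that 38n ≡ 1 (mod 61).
38^(-1) ≡ 53 (mod 61). Verification: 38 × 53 = 2014 ≡ 1 (mod 61)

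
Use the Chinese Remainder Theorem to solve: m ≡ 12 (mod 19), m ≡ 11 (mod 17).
M = 19 × 17 = 323. M₁ = 17, y₁ ≡ 9 (mod 19). M₂ = 19, y₂ ≡ 9 (mod 17). m = 12×17×9 + 11×19×9 ≡ 164 (mod 323)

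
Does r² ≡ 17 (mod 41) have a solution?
By Euler's criterion: 17^{20} ≡ 40 (mod 41). Since this equals -1 (≡ 40), 17 is not a QR.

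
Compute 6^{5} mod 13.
2

Using successive squaring:
Binary expansion of 5: 101
Powers of 6 mod 13 (each is the square of the previous):
  6^1 ≡ 6 (mod 13)
  6^2 ≡ 6² = 36 ≡ 10 (mod 13)
  6^4 ≡ 10² = 100 ≡ 9 (mod 13)
5 = 4 + 1, so 6^5 = 6^4 × 6^1 ≡ 9 × 6 (mod 13)
Multiplying step by step:
  9 × 6 = 54 ≡ 2 (mod 13)
Result: 6^5 ≡ 2 (mod 13)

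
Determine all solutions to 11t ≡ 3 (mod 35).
13

Since gcd(11, 35) = 1 divides 3, a solution exists.
Multiply both sides by the inverse of 11 mod 35:
  11^(-1) mod 35 = 16
  x ≡ 16 × 3 ≡ 48 ≡ 13 (mod 35)
Verification: 11 × 13 = 143 = 4 × 35 + 3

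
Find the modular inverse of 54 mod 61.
54^(-1) ≡ 26 (mod 61). Verification: 54 × 26 = 1404 ≡ 1 (mod 61)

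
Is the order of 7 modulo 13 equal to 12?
Yes, ord_13(7) = 12.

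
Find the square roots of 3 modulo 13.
The square roots of 3 mod 13 are 9 and 4. Verify: 9² = 81 ≡ 3 (mod 13)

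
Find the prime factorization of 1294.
2 × 647

Divide by primes starting from smallest:
1294 ÷ 2 = 647
647 ÷ 647 = 1

1294 = 2 × 647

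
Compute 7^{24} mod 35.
21

Using successive squaring:
Binary expansion of 24: 11000
Powers of 7 mod 35 (each is the square of the previous):
  7^1 ≡ 7 (mod 35)
  7^2 ≡ 7² = 49 ≡ 14 (mod 35)
  7^4 ≡ 14² = 196 ≡ 21 (mod 35)
  7^8 ≡ 21² = 441 ≡ 21 (mod 35)
  7^16 ≡ 21² = 441 ≡ 21 (mod 35)
24 = 16 + 8, so 7^24 = 7^16 × 7^8 ≡ 21 × 21 (mod 35)
Multiplying step by step:
  21 × 21 = 441 ≡ 21 (mod 35)
Result: 7^24 ≡ 21 (mod 35)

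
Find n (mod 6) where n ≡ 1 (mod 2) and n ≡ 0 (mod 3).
M = 2 × 3 = 6. M₁ = 3, y₁ ≡ 1 (mod 2). M₂ = 2, y₂ ≡ 2 (mod 3). n = 1×3×1 + 0×2×2 ≡ 3 (mod 6)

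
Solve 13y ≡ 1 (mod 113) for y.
87

Using Extended Euclidean Algorithm:
gcd(13, 113) = 1
Bezout coefficients: 13 × -26 + 113 × 3 = 1
So 13 × -26 ≡ 1 (mod 113)
The inverse is -26 mod 113 = 87
Verification: 13 × 87 = 1131 = 10 × 113 + 1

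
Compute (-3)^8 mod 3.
(-3) ≡ 0 (mod 3). 8 = 8 (binary 1000). Repeated squaring mod 3: 0^1 ≡ 0; 0^2 ≡ 0² = 0 ≡ 0; 0^4 ≡ 0² = 0 ≡ 0; 0^8 ≡ 0² = 0 ≡ 0. So (-3)^8 ≡ 0 (mod 3).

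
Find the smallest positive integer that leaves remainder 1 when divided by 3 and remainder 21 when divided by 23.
M = 3 × 23 = 69. M₁ = 23, y₁ ≡ 2 (mod 3). M₂ = 3, y₂ ≡ 8 (mod 23). n = 1×23×2 + 21×3×8 ≡ 67 (mod 69). The smallest positive such number is 67.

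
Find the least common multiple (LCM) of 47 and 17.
799

First find GCD(47, 17) using the Euclidean algorithm:
47 = 2 × 17 + 13
17 = 1 × 13 + 4
13 = 3 × 4 + 1
4 = 4 × 1 + 0
GCD(47, 17) = 1

LCM formula: LCM(a, b) = (a × b) / GCD(a, b)
LCM(47, 17) = (47 × 17) / 1
LCM(47, 17) = 799 / 1
LCM(47, 17) = 799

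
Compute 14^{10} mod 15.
1

Using successive squaring:
Binary expansion of 10: 1010
Powers of 14 mod 15 (each is the square of the previous):
  14^1 ≡ 14 (mod 15)
  14^2 ≡ 14² = 196 ≡ 1 (mod 15)
  14^4 ≡ 1² = 1 ≡ 1 (mod 15)
  14^8 ≡ 1² = 1 ≡ 1 (mod 15)
10 = 8 + 2, so 14^10 = 14^8 × 14^2 ≡ 1 × 1 (mod 15)
Multiplying step by step:
  1 × 1 = 1 ≡ 1 (mod 15)
Result: 14^10 ≡ 1 (mod 15)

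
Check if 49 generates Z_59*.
p - 1 = 58 has prime divisors 2, 29. Check 49^(58/q) mod 59 for each: 49^(58/2) = 49^29 ≡ 1, 49^(58/29) = 49^2 ≡ 41 (mod 59). Since 49^29 ≡ 1 (mod 59), the order of 49 divides 29 (in fact the order is 29) ≠ 58, so it is not a primitive root.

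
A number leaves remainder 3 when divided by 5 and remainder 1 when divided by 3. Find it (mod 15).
M = 5 × 3 = 15. M₁ = 3, y₁ ≡ 2 (mod 5). M₂ = 5, y₂ ≡ 2 (mod 3). m = 3×3×2 + 1×5×2 ≡ 13 (mod 15)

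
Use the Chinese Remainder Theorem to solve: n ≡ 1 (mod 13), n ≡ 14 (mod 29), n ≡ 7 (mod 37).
13586

Using the Chinese Remainder Theorem:
M = product of moduli = 13949
For equation 1: M_1 = 1073, 1073 ≡ 7 (mod 13), inverse of 1073 mod 13 is 2 (check: 7 × 2 = 14 ≡ 1 (mod 13))
For equation 2: M_2 = 481, 481 ≡ 17 (mod 29), inverse of 481 mod 29 is 12 (check: 17 × 12 = 204 ≡ 1 (mod 29))
For equation 3: M_3 = 377, 377 ≡ 7 (mod 37), inverse of 377 mod 37 is 16 (check: 7 × 16 = 112 ≡ 1 (mod 37))
Combine: n ≡ Σ r_i×M_i×(M_i⁻¹ mod m_i) = 1×1073×2 + 14×481×12 + 7×377×16 = 2146 + 80808 + 42224 = 125178
125178 mod 13949 = 13586
n ≡ 13586 (mod 13949)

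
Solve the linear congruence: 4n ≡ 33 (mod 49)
45

Since gcd(4, 49) = 1 divides 33, a solution exists.
Multiply both sides by the inverse of 4 mod 49:
  4^(-1) mod 49 = 37
  x ≡ 37 × 33 ≡ 1221 ≡ 45 (mod 49)
Verification: 4 × 45 = 180 = 3 × 49 + 33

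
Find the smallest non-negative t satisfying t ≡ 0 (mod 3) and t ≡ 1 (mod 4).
M = 3 × 4 = 12. M₁ = 4, y₁ ≡ 1 (mod 3). M₂ = 3, y₂ ≡ 3 (mod 4). t = 0×4×1 + 1×3×3 ≡ 9 (mod 12)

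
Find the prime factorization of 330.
2 × 3 × 5 × 11

Divide by primes starting from smallest:
330 ÷ 2 = 165
165 ÷ 3 = 55
55 ÷ 5 = 11
11 ÷ 11 = 1

330 = 2 × 3 × 5 × 11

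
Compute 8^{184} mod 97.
96

Using successive squaring:
Binary expansion of 184: 10111000
Powers of 8 mod 97 (each is the square of the previous):
  8^1 ≡ 8 (mod 97)
  8^2 ≡ 8² = 64 ≡ 64 (mod 97)
  8^4 ≡ 64² = 4096 ≡ 22 (mod 97)
  8^8 ≡ 22² = 484 ≡ 96 (mod 97)
  8^16 ≡ 96² = 9216 ≡ 1 (mod 97)
  8^32 ≡ 1² = 1 ≡ 1 (mod 97)
  8^64 ≡ 1² = 1 ≡ 1 (mod 97)
  8^128 ≡ 1² = 1 ≡ 1 (mod 97)
184 = 128 + 32 + 16 + 8, so 8^184 = 8^128 × 8^32 × 8^16 × 8^8 ≡ 1 × 1 × 1 × 96 (mod 97)
Multiplying step by step:
  1 × 1 = 1 ≡ 1 (mod 97)
  1 × 1 = 1 ≡ 1 (mod 97)
  1 × 96 = 96 ≡ 96 (mod 97)
Result: 8^184 ≡ 96 (mod 97)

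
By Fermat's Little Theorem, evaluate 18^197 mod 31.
By Fermat: 18^{30} ≡ 1 (mod 31). 197 ≡ 17 (mod 30). So 18^{197} ≡ 18^{17} ≡ 14 (mod 31)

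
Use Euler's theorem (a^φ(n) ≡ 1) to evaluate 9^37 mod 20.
By Euler: 9^{8} ≡ 1 (mod 20) since gcd(9, 20) = 1. 37 = 4×8 + 5. So 9^{37} ≡ 9^{5} ≡ 9 (mod 20)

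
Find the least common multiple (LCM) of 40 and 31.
1240

First find GCD(40, 31) using the Euclidean algorithm:
40 = 1 × 31 + 9
31 = 3 × 9 + 4
9 = 2 × 4 + 1
4 = 4 × 1 + 0
GCD(40, 31) = 1

LCM formula: LCM(a, b) = (a × b) / GCD(a, b)
LCM(40, 31) = (40 × 31) / 1
LCM(40, 31) = 1240 / 1
LCM(40, 31) = 1240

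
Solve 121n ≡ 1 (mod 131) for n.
121^(-1) ≡ 13 (mod 131). Verification: 121 × 13 = 1573 ≡ 1 (mod 131)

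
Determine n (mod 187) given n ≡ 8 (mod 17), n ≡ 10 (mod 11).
76

Using the Chinese Remainder Theorem:
M = product of moduli = 187
For equation 1: M_1 = 11, 11 ≡ 11 (mod 17), inverse of 11 mod 17 is 14 (check: 11 × 14 = 154 ≡ 1 (mod 17))
For equation 2: M_2 = 17, 17 ≡ 6 (mod 11), inverse of 17 mod 11 is 2 (check: 6 × 2 = 12 ≡ 1 (mod 11))
Combine: n ≡ Σ r_i×M_i×(M_i⁻¹ mod m_i) = 8×11×14 + 10×17×2 = 1232 + 340 = 1572
1572 mod 187 = 76
n ≡ 76 (mod 187)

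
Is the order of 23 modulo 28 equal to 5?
No, the actual order is 6, not 5.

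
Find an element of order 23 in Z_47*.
2 has order 23 mod 47 since 2^{23} ≡ 1 (mod 47) and no smaller power works.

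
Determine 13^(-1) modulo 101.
13^(-1) ≡ 70 (mod 101). Verification: 13 × 70 = 910 ≡ 1 (mod 101)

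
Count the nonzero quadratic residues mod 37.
For prime 37, there are (p-1)/2 = (37-1)/2 = 18 quadratic residues (excluding 0).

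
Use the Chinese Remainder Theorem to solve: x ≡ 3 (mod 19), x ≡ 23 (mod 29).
M = 19 × 29 = 551. M₁ = 29, y₁ ≡ 2 (mod 19). M₂ = 19, y₂ ≡ 26 (mod 29). x = 3×29×2 + 23×19×26 ≡ 516 (mod 551)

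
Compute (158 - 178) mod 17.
14

(158 - 178) = -20
-20 mod 17 = 14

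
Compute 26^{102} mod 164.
144

Using successive squaring:
Binary expansion of 102: 1100110
Powers of 26 mod 164 (each is the square of the previous):
  26^1 ≡ 26 (mod 164)
  26^2 ≡ 26² = 676 ≡ 20 (mod 164)
  26^4 ≡ 20² = 400 ≡ 72 (mod 164)
  26^8 ≡ 72² = 5184 ≡ 100 (mod 164)
  26^16 ≡ 100² = 10000 ≡ 160 (mod 164)
  26^32 ≡ 160² = 25600 ≡ 16 (mod 164)
  26^64 ≡ 16² = 256 ≡ 92 (mod 164)
102 = 64 + 32 + 4 + 2, so 26^102 = 26^64 × 26^32 × 26^4 × 26^2 ≡ 92 × 16 × 72 × 20 (mod 164)
Multiplying step by step:
  92 × 16 = 1472 ≡ 160 (mod 164)
  160 × 72 = 11520 ≡ 40 (mod 164)
  40 × 20 = 800 ≡ 144 (mod 164)
Result: 26^102 ≡ 144 (mod 164)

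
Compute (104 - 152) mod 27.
6

(104 - 152) = -48
-48 mod 27 = 6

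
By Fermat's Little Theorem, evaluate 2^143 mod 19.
By Fermat: 2^{18} ≡ 1 (mod 19). 143 = 7×18 + 17. So 2^{143} ≡ 2^{17} ≡ 10 (mod 19)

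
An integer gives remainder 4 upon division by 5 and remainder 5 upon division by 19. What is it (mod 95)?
M = 5 × 19 = 95. M₁ = 19, y₁ ≡ 4 (mod 5). M₂ = 5, y₂ ≡ 4 (mod 19). y = 4×19×4 + 5×5×4 ≡ 24 (mod 95). The smallest positive such number is 24.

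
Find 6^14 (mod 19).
Using repeated squaring. 14 = 8 + 4 + 2 (binary 1110). Repeated squaring mod 19: 6^1 ≡ 6; 6^2 ≡ 6² = 36 ≡ 17; 6^4 ≡ 17² = 289 ≡ 4; 6^8 ≡ 4² = 16 ≡ 16. Multiply: 6^14 = 6^8 × 6^4 × 6^2 ≡ 16 × 4 × 17 (mod 19): 16 × 4 = 64 ≡ 7; 7 × 17 = 119 ≡ 5. So 6^14 ≡ 5 (mod 19).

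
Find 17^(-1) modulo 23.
19

Using Extended Euclidean Algorithm:
gcd(17, 23) = 1
Bezout coefficients: 17 × -4 + 23 × 3 = 1
So 17 × -4 ≡ 1 (mod 23)
The inverse is -4 mod 23 = 19
Verification: 17 × 19 = 323 = 14 × 23 + 1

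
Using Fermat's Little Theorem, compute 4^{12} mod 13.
1

By Fermat's Little Theorem, a^(p-1) ≡ 1 (mod p) for prime p and gcd(a, p) = 1
Here p = 13, so 4^12 ≡ 1 (mod 13)
We can reduce the exponent: 12 mod 12 = 0
So 4^12 ≡ 4^0 (mod 13)
Computing: 4^0 mod 13 = 1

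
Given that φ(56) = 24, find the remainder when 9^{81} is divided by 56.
By Euler: 9^{24} ≡ 1 (mod 56) since gcd(9, 56) = 1. 81 = 3×24 + 9. So 9^{81} ≡ 9^{9} ≡ 1 (mod 56)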